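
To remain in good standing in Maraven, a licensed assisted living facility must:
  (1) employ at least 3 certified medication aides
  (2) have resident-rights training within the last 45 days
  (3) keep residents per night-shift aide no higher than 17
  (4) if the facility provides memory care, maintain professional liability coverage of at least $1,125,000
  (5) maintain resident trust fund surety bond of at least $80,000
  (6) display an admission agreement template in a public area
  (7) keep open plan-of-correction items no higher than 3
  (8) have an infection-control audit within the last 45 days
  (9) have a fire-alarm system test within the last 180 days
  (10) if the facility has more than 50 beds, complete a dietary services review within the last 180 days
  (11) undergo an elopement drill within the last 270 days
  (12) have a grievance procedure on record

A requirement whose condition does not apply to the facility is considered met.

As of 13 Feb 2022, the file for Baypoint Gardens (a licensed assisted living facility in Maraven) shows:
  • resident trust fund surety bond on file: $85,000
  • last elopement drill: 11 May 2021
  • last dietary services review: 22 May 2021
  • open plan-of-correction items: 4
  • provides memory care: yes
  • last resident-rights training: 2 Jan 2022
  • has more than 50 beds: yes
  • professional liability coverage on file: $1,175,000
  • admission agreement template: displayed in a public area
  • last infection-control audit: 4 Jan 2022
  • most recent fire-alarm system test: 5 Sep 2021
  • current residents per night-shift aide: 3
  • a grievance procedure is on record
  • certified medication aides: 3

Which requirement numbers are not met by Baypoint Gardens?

1. certified medication aides 3 ≥ 3 → met
2. resident-rights training 42 days ago vs limit 45 → met
3. residents per night-shift aide 3 ≤ 17 → met
4. condition 'provides memory care' holds; professional liability coverage $1,175,000 ≥ $1,125,000 → met
5. resident trust fund surety bond $85,000 ≥ $80,000 → met
6. admission agreement template present → met
7. open plan-of-correction items 4 > 3 → not met
8. infection-control audit 40 days ago vs limit 45 → met
9. fire-alarm system test 161 days ago vs limit 180 → met
10. condition 'has more than 50 beds' holds; dietary services review 267 days ago vs limit 180 → not met
11. elopement drill 278 days ago vs limit 270 → not met
12. grievance procedure present → met
Not met: 7, 10, 11

7, 10, 11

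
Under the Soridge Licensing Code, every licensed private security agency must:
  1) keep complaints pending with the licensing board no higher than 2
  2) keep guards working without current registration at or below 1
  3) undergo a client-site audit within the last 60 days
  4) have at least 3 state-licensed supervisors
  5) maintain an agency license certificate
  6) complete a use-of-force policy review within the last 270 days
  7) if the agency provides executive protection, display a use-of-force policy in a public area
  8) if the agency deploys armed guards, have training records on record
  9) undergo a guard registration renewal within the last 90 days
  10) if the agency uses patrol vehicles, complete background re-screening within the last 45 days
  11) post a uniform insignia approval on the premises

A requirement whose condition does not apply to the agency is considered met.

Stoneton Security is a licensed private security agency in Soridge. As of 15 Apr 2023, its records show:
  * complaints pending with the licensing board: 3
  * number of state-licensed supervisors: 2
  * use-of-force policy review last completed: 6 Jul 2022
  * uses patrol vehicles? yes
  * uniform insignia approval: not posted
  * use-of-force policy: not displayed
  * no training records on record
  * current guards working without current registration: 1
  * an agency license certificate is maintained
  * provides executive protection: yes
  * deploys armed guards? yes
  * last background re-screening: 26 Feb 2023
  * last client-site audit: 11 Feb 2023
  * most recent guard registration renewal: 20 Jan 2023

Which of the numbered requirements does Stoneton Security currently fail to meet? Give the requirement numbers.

1. complaints pending with the licensing board 3 > 2 → not met
2. guards working without current registration 1 ≤ 1 → met
3. client-site audit 63 days ago vs limit 60 → not met
4. state-licensed supervisors 2 < 3 → not met
5. agency license certificate present → met
6. use-of-force policy review 283 days ago vs limit 270 → not met
7. condition 'provides executive protection' holds; use-of-force policy absent → not met
8. condition 'deploys armed guards' holds; training records absent → not met
9. guard registration renewal 85 days ago vs limit 90 → met
10. condition 'uses patrol vehicles' holds; background re-screening 48 days ago vs limit 45 → not met
11. uniform insignia approval absent → not met
Not met: 1, 3, 4, 6, 7, 8, 10, 11

1, 3, 4, 6, 7, 8, 10, 11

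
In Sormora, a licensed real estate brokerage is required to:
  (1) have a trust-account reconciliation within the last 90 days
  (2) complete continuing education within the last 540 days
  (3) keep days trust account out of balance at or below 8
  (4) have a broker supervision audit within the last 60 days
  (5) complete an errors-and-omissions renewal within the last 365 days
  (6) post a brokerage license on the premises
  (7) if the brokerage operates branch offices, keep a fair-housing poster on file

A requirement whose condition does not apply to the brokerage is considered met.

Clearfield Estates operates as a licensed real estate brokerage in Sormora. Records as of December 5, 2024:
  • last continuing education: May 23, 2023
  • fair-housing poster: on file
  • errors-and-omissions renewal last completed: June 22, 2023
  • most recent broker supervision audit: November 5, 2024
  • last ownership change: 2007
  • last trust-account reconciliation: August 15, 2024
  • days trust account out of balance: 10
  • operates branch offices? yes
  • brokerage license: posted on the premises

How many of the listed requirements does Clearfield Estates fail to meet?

4

1. trust-account reconciliation 112 days ago vs limit 90 → not met
2. continuing education 562 days ago vs limit 540 → not met
3. days trust account out of balance 10 > 8 → not met
4. broker supervision audit 30 days ago vs limit 60 → met
5. errors-and-omissions renewal 532 days ago vs limit 365 → not met
6. brokerage license present → met
7. condition 'operates branch offices' holds; fair-housing poster present → met
Not met: 4 of 7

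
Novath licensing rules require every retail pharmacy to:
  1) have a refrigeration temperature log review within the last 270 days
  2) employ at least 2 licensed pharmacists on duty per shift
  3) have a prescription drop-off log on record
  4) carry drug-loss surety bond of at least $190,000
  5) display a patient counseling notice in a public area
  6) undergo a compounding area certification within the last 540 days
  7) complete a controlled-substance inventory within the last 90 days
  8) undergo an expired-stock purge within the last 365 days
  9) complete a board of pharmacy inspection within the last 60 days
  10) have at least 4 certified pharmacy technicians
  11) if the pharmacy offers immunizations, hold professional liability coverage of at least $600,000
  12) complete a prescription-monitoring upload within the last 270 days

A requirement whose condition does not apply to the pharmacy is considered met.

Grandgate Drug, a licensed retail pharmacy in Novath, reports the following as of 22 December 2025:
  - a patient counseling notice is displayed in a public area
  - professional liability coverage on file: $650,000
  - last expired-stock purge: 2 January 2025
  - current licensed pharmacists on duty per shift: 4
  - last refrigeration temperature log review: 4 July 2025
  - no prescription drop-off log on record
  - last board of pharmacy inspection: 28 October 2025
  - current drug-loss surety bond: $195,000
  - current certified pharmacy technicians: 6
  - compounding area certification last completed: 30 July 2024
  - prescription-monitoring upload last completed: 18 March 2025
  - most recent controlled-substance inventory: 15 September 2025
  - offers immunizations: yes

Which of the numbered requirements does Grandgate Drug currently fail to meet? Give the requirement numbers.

3, 7, 12

1. refrigeration temperature log review 171 days ago vs limit 270 → met
2. licensed pharmacists on duty per shift 4 ≥ 2 → met
3. prescription drop-off log absent → not met
4. drug-loss surety bond $195,000 ≥ $190,000 → met
5. patient counseling notice present → met
6. compounding area certification 510 days ago vs limit 540 → met
7. controlled-substance inventory 98 days ago vs limit 90 → not met
8. expired-stock purge 354 days ago vs limit 365 → met
9. board of pharmacy inspection 55 days ago vs limit 60 → met
10. certified pharmacy technicians 6 ≥ 4 → met
11. condition 'offers immunizations' holds; professional liability coverage $650,000 ≥ $600,000 → met
12. prescription-monitoring upload 279 days ago vs limit 270 → not met
Not met: 3, 7, 12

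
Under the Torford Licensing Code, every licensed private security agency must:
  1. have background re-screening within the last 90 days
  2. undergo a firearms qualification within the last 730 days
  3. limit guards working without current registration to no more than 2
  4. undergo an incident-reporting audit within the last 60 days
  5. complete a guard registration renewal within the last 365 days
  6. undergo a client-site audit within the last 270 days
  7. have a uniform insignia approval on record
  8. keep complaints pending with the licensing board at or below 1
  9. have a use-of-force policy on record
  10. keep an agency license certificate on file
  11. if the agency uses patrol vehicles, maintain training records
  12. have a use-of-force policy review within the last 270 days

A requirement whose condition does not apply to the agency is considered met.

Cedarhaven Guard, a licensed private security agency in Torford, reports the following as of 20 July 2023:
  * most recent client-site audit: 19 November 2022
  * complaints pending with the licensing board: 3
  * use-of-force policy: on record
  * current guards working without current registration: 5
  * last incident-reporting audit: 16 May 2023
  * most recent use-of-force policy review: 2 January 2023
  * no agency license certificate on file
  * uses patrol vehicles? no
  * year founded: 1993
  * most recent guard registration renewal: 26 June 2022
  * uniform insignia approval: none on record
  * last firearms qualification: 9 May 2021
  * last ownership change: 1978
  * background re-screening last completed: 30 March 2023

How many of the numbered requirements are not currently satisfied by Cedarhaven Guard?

1. background re-screening 112 days ago vs limit 90 → not met
2. firearms qualification 802 days ago vs limit 730 → not met
3. guards working without current registration 5 > 2 → not met
4. incident-reporting audit 65 days ago vs limit 60 → not met
5. guard registration renewal 389 days ago vs limit 365 → not met
6. client-site audit 243 days ago vs limit 270 → met
7. uniform insignia approval absent → not met
8. complaints pending with the licensing board 3 > 1 → not met
9. use-of-force policy present → met
10. agency license certificate absent → not met
11. condition 'uses patrol vehicles' does not hold → requirement n/a → met
12. use-of-force policy review 199 days ago vs limit 270 → met
Not met: 8 of 12

8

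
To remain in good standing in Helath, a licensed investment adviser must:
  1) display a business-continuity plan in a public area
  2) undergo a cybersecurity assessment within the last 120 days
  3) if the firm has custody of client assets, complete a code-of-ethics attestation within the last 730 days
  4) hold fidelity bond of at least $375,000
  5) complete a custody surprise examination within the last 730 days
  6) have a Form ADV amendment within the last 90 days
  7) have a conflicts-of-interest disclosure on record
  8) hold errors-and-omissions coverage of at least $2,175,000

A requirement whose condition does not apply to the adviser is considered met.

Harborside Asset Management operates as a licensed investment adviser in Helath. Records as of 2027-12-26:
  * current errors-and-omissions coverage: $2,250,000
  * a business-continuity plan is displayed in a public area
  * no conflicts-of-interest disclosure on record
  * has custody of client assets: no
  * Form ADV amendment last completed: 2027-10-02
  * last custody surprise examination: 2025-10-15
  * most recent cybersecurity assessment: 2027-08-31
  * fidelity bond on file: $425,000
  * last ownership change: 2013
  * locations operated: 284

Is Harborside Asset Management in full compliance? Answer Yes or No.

1. business-continuity plan present → met
2. cybersecurity assessment 117 days ago vs limit 120 → met
3. condition 'has custody of client assets' does not hold → requirement n/a → met
4. fidelity bond $425,000 ≥ $375,000 → met
5. custody surprise examination 802 days ago vs limit 730 → not met
6. Form ADV amendment 85 days ago vs limit 90 → met
7. conflicts-of-interest disclosure absent → not met
8. errors-and-omissions coverage $2,250,000 ≥ $2,175,000 → met
Not met: 5, 7

No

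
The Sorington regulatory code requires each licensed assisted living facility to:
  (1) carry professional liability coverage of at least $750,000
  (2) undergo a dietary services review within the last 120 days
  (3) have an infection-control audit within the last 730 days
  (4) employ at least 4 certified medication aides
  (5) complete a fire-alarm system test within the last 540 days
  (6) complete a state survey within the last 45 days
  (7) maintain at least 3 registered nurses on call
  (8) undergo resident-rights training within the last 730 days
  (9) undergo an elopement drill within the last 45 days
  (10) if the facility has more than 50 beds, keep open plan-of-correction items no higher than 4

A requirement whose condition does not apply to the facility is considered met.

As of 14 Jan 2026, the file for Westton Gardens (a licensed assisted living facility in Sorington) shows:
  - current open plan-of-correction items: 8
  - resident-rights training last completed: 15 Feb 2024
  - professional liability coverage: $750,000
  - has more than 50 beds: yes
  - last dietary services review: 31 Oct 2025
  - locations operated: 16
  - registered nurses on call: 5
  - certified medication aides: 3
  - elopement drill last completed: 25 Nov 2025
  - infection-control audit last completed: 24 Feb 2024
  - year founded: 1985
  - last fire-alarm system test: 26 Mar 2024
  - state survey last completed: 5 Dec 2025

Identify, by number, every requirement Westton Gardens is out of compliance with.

1. professional liability coverage $750,000 ≥ $750,000 → met
2. dietary services review 75 days ago vs limit 120 → met
3. infection-control audit 690 days ago vs limit 730 → met
4. certified medication aides 3 < 4 → not met
5. fire-alarm system test 659 days ago vs limit 540 → not met
6. state survey 40 days ago vs limit 45 → met
7. registered nurses on call 5 ≥ 3 → met
8. resident-rights training 699 days ago vs limit 730 → met
9. elopement drill 50 days ago vs limit 45 → not met
10. condition 'has more than 50 beds' holds; open plan-of-correction items 8 > 4 → not met
Not met: 4, 5, 9, 10

4, 5, 9, 10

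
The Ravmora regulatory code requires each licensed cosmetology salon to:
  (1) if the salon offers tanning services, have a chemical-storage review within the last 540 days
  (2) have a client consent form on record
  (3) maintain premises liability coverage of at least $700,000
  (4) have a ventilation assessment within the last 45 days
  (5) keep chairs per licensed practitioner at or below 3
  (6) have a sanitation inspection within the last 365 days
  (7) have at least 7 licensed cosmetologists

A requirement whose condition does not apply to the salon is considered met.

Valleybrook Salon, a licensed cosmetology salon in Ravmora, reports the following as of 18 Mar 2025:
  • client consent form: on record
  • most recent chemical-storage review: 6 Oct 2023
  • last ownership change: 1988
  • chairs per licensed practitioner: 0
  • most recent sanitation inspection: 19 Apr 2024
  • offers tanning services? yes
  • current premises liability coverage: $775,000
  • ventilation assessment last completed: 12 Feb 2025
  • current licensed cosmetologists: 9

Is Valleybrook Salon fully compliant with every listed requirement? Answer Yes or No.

Yes

1. condition 'offers tanning services' holds; chemical-storage review 529 days ago vs limit 540 → met
2. client consent form present → met
3. premises liability coverage $775,000 ≥ $700,000 → met
4. ventilation assessment 34 days ago vs limit 45 → met
5. chairs per licensed practitioner 0 ≤ 3 → met
6. sanitation inspection 333 days ago vs limit 365 → met
7. licensed cosmetologists 9 ≥ 7 → met
All met.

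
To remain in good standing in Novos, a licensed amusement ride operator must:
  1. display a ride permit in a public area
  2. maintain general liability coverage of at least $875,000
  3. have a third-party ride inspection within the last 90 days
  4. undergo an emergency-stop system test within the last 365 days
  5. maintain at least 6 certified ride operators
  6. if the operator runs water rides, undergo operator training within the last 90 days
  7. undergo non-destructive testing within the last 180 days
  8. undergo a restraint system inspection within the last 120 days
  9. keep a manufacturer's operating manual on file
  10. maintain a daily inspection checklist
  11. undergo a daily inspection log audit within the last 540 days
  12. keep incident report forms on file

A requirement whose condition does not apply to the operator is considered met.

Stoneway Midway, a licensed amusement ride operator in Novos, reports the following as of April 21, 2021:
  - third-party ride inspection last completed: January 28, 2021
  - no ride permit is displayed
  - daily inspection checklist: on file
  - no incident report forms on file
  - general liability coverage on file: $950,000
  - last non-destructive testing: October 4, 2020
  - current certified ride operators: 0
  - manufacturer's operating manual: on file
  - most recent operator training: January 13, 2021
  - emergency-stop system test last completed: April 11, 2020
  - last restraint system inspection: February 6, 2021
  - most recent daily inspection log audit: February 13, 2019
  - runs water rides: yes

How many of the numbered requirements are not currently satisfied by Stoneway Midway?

7

1. ride permit absent → not met
2. general liability coverage $950,000 ≥ $875,000 → met
3. third-party ride inspection 83 days ago vs limit 90 → met
4. emergency-stop system test 375 days ago vs limit 365 → not met
5. certified ride operators 0 < 6 → not met
6. condition 'runs water rides' holds; operator training 98 days ago vs limit 90 → not met
7. non-destructive testing 199 days ago vs limit 180 → not met
8. restraint system inspection 74 days ago vs limit 120 → met
9. manufacturer's operating manual present → met
10. daily inspection checklist present → met
11. daily inspection log audit 798 days ago vs limit 540 → not met
12. incident report forms absent → not met
Not met: 7 of 12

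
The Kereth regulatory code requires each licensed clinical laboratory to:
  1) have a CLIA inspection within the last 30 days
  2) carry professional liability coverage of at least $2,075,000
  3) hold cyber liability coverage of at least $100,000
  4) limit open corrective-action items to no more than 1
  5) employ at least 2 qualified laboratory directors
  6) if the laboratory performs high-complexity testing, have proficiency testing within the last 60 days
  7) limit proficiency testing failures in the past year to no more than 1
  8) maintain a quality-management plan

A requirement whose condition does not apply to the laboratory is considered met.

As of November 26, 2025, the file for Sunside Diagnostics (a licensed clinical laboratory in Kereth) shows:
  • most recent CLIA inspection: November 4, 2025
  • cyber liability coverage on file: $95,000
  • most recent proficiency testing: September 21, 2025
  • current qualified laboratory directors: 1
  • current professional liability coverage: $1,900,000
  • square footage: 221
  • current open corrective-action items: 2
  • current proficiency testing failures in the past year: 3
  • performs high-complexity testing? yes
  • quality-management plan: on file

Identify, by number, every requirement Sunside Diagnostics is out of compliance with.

1. CLIA inspection 22 days ago vs limit 30 → met
2. professional liability coverage $1,900,000 < $2,075,000 → not met
3. cyber liability coverage $95,000 < $100,000 → not met
4. open corrective-action items 2 > 1 → not met
5. qualified laboratory directors 1 < 2 → not met
6. condition 'performs high-complexity testing' holds; proficiency testing 66 days ago vs limit 60 → not met
7. proficiency testing failures in the past year 3 > 1 → not met
8. quality-management plan present → met
Not met: 2, 3, 4, 5, 6, 7

2, 3, 4, 5, 6, 7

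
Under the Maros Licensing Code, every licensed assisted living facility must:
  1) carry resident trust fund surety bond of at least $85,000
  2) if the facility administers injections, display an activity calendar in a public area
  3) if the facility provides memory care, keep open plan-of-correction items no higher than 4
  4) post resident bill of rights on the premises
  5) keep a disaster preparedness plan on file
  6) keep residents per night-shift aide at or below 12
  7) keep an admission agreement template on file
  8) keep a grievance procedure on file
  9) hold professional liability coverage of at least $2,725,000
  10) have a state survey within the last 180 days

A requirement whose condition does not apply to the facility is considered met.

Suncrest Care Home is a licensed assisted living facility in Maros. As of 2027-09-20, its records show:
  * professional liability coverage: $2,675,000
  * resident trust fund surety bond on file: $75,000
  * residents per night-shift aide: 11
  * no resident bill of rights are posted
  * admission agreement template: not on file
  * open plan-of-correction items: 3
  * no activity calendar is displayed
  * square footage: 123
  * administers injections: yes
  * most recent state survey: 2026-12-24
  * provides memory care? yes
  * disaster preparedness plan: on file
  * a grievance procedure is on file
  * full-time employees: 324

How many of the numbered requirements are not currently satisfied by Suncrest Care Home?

1. resident trust fund surety bond $75,000 < $85,000 → not met
2. condition 'administers injections' holds; activity calendar absent → not met
3. condition 'provides memory care' holds; open plan-of-correction items 3 ≤ 4 → met
4. resident bill of rights absent → not met
5. disaster preparedness plan present → met
6. residents per night-shift aide 11 ≤ 12 → met
7. admission agreement template absent → not met
8. grievance procedure present → met
9. professional liability coverage $2,675,000 < $2,725,000 → not met
10. state survey 270 days ago vs limit 180 → not met
Not met: 6 of 10

6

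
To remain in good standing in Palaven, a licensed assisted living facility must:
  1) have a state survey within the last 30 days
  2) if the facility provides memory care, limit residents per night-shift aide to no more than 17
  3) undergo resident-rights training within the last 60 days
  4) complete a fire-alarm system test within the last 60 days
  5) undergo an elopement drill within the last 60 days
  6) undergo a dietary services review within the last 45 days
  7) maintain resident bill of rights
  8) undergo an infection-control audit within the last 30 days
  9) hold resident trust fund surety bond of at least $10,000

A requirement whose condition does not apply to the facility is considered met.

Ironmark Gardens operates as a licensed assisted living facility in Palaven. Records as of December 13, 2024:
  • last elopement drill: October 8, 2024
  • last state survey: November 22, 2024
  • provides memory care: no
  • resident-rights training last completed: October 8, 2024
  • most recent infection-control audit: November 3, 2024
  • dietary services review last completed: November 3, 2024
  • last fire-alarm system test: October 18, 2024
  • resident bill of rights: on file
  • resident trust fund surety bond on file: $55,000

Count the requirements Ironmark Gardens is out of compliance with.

3

1. state survey 21 days ago vs limit 30 → met
2. condition 'provides memory care' does not hold → requirement n/a → met
3. resident-rights training 66 days ago vs limit 60 → not met
4. fire-alarm system test 56 days ago vs limit 60 → met
5. elopement drill 66 days ago vs limit 60 → not met
6. dietary services review 40 days ago vs limit 45 → met
7. resident bill of rights present → met
8. infection-control audit 40 days ago vs limit 30 → not met
9. resident trust fund surety bond $55,000 ≥ $10,000 → met
Not met: 3 of 9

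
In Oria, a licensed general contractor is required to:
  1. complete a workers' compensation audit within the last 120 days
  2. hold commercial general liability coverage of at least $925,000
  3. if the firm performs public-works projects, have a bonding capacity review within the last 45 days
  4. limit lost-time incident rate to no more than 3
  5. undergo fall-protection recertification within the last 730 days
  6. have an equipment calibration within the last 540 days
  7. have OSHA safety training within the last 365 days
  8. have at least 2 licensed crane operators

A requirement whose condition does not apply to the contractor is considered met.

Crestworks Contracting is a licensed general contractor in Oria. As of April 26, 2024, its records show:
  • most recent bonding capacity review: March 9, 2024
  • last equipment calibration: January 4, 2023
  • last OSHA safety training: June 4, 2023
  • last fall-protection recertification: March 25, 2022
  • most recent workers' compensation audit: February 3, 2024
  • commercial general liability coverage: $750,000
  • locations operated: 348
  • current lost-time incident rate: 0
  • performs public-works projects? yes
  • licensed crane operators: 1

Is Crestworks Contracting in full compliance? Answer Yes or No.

1. workers' compensation audit 83 days ago vs limit 120 → met
2. commercial general liability coverage $750,000 < $925,000 → not met
3. condition 'performs public-works projects' holds; bonding capacity review 48 days ago vs limit 45 → not met
4. lost-time incident rate 0 ≤ 3 → met
5. fall-protection recertification 763 days ago vs limit 730 → not met
6. equipment calibration 478 days ago vs limit 540 → met
7. OSHA safety training 327 days ago vs limit 365 → met
8. licensed crane operators 1 < 2 → not met
Not met: 2, 3, 5, 8

No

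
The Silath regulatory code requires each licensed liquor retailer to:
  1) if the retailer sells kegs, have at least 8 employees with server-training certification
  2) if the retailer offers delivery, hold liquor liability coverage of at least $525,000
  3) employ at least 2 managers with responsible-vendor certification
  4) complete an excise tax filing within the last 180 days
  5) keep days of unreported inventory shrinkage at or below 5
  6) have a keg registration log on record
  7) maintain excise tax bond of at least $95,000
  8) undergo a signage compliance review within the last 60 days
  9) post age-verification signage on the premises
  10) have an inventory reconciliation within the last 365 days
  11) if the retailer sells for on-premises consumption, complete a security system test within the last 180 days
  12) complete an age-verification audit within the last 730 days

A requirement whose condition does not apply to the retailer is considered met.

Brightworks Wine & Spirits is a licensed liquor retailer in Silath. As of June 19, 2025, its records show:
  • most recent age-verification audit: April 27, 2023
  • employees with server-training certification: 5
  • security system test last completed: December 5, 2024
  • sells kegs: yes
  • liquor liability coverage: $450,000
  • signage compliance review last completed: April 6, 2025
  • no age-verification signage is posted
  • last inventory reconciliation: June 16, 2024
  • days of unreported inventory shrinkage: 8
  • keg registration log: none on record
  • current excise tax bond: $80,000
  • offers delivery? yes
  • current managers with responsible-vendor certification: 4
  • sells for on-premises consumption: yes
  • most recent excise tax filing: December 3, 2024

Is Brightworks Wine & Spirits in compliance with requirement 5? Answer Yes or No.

No

5. days of unreported inventory shrinkage 8 > 5 → not met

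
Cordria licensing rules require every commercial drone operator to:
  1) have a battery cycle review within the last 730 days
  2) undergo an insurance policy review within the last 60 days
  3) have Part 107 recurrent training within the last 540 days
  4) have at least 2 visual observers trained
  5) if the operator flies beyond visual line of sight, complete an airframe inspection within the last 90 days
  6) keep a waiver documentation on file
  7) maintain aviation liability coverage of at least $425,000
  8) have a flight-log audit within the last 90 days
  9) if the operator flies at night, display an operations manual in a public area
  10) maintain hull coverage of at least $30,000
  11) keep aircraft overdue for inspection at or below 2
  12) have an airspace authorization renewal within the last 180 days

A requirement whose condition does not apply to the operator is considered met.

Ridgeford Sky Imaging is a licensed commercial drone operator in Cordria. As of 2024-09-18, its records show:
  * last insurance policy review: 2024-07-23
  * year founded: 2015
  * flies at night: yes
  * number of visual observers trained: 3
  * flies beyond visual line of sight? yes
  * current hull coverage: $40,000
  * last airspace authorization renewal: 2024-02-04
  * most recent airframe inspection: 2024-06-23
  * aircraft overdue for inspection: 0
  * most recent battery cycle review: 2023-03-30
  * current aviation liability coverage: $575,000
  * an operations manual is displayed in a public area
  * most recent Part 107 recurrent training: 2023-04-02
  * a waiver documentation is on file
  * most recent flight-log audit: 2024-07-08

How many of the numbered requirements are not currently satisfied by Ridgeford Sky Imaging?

1. battery cycle review 538 days ago vs limit 730 → met
2. insurance policy review 57 days ago vs limit 60 → met
3. Part 107 recurrent training 535 days ago vs limit 540 → met
4. visual observers trained 3 ≥ 2 → met
5. condition 'flies beyond visual line of sight' holds; airframe inspection 87 days ago vs limit 90 → met
6. waiver documentation present → met
7. aviation liability coverage $575,000 ≥ $425,000 → met
8. flight-log audit 72 days ago vs limit 90 → met
9. condition 'flies at night' holds; operations manual present → met
10. hull coverage $40,000 ≥ $30,000 → met
11. aircraft overdue for inspection 0 ≤ 2 → met
12. airspace authorization renewal 227 days ago vs limit 180 → not met
Not met: 1 of 12

1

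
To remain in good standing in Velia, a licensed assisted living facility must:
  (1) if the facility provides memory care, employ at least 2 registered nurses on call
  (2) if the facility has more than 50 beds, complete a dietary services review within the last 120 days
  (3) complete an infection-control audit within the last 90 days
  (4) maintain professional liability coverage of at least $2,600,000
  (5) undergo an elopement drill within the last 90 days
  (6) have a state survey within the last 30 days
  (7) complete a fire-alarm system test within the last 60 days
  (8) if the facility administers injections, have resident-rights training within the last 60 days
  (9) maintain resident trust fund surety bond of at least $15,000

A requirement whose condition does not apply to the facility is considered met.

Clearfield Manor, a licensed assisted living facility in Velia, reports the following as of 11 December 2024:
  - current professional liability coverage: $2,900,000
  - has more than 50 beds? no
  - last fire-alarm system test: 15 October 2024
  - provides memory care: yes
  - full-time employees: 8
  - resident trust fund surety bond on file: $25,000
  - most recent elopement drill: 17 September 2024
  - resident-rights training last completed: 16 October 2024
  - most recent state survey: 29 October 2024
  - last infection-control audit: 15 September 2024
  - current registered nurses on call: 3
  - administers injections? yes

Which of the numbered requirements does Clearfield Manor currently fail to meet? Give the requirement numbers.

6

1. condition 'provides memory care' holds; registered nurses on call 3 ≥ 2 → met
2. condition 'has more than 50 beds' does not hold → requirement n/a → met
3. infection-control audit 87 days ago vs limit 90 → met
4. professional liability coverage $2,900,000 ≥ $2,600,000 → met
5. elopement drill 85 days ago vs limit 90 → met
6. state survey 43 days ago vs limit 30 → not met
7. fire-alarm system test 57 days ago vs limit 60 → met
8. condition 'administers injections' holds; resident-rights training 56 days ago vs limit 60 → met
9. resident trust fund surety bond $25,000 ≥ $15,000 → met
Not met: 6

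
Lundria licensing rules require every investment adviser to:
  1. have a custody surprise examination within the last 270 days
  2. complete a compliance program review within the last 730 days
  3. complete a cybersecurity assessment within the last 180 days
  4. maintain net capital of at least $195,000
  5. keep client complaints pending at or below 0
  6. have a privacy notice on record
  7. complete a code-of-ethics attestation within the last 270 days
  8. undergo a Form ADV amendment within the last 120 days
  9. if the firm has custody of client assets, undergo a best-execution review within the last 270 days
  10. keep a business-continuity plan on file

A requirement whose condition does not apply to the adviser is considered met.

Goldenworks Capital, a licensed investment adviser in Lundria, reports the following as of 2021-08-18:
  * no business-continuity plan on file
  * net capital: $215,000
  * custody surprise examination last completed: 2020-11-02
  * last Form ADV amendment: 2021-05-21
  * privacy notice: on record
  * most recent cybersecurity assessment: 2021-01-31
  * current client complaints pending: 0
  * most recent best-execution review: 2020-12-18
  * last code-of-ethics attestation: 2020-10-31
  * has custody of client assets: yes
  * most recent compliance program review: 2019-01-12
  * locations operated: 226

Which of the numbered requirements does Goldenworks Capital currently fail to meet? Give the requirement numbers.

1, 2, 3, 7, 10

1. custody surprise examination 289 days ago vs limit 270 → not met
2. compliance program review 949 days ago vs limit 730 → not met
3. cybersecurity assessment 199 days ago vs limit 180 → not met
4. net capital $215,000 ≥ $195,000 → met
5. client complaints pending 0 ≤ 0 → met
6. privacy notice present → met
7. code-of-ethics attestation 291 days ago vs limit 270 → not met
8. Form ADV amendment 89 days ago vs limit 120 → met
9. condition 'has custody of client assets' holds; best-execution review 243 days ago vs limit 270 → met
10. business-continuity plan absent → not met
Not met: 1, 2, 3, 7, 10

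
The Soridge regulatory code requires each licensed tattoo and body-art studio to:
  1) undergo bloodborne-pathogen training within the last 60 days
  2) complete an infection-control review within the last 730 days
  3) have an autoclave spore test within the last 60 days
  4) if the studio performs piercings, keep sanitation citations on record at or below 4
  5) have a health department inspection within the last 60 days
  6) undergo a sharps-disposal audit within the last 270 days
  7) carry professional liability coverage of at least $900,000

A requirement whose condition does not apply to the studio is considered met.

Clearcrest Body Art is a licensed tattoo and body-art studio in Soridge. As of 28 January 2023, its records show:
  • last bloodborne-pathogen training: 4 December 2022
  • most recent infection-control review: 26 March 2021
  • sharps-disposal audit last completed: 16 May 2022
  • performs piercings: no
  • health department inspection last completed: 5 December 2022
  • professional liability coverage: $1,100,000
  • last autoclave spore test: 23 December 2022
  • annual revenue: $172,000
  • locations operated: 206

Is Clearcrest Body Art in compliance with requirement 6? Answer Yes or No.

Yes

6. sharps-disposal audit 257 days ago vs limit 270 → met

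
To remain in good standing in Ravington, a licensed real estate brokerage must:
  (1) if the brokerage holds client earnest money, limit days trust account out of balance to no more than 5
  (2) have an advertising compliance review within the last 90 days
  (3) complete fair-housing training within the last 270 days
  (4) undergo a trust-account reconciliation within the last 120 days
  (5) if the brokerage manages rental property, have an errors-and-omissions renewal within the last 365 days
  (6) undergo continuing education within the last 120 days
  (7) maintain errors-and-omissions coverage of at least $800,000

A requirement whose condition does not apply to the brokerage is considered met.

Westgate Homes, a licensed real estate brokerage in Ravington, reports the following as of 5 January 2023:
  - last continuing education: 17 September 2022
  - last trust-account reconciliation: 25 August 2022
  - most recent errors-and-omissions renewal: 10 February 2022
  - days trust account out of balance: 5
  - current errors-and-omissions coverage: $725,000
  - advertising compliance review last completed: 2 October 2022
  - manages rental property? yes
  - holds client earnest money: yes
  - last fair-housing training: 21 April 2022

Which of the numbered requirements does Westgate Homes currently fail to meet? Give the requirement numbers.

1. condition 'holds client earnest money' holds; days trust account out of balance 5 ≤ 5 → met
2. advertising compliance review 95 days ago vs limit 90 → not met
3. fair-housing training 259 days ago vs limit 270 → met
4. trust-account reconciliation 133 days ago vs limit 120 → not met
5. condition 'manages rental property' holds; errors-and-omissions renewal 329 days ago vs limit 365 → met
6. continuing education 110 days ago vs limit 120 → met
7. errors-and-omissions coverage $725,000 < $800,000 → not met
Not met: 2, 4, 7

2, 4, 7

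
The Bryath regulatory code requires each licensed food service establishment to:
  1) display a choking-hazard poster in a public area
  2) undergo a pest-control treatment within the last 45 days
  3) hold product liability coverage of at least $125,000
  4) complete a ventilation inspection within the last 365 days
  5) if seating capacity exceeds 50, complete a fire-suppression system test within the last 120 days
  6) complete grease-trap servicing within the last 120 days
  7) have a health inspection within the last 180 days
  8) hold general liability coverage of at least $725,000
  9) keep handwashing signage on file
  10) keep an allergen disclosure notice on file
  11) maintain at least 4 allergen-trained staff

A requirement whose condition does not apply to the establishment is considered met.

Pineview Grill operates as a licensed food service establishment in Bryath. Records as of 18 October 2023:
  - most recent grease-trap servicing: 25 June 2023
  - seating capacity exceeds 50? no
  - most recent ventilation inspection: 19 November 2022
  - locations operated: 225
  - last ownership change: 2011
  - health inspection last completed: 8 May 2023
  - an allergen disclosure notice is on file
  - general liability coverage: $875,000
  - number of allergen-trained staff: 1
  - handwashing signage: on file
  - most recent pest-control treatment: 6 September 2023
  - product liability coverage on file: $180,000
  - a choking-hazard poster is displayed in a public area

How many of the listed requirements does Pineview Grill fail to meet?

1

1. choking-hazard poster present → met
2. pest-control treatment 42 days ago vs limit 45 → met
3. product liability coverage $180,000 ≥ $125,000 → met
4. ventilation inspection 333 days ago vs limit 365 → met
5. condition 'seating capacity exceeds 50' does not hold → requirement n/a → met
6. grease-trap servicing 115 days ago vs limit 120 → met
7. health inspection 163 days ago vs limit 180 → met
8. general liability coverage $875,000 ≥ $725,000 → met
9. handwashing signage present → met
10. allergen disclosure notice present → met
11. allergen-trained staff 1 < 4 → not met
Not met: 1 of 11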